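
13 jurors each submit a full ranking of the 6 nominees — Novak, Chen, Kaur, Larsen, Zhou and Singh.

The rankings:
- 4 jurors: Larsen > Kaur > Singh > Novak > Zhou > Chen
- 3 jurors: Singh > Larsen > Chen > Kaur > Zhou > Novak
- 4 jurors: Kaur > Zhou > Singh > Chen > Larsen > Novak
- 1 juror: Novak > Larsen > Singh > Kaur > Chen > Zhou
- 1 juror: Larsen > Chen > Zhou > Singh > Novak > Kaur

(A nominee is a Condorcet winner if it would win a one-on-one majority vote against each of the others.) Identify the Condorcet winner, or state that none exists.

none

Head-to-head results (13 jurors):
Novak vs Chen: Chen, 8–5.
Novak vs Kaur: Kaur wins 11–2.
Novak–Larsen: Larsen 12–1.
Novak vs Zhou: Zhou wins 8–5.
Novak vs Singh: Singh, 12–1.
Chen–Kaur: Kaur 9–4.
Chen vs Larsen: Larsen wins 9–4.
Chen vs Zhou: Zhou, 8–5.
Chen vs Singh: Singh, 12–1.
Kaur vs Larsen: Larsen, 9–4.
Kaur vs Zhou: Kaur wins 12–1.
Kaur vs Singh: Kaur, 8–5.
Larsen vs Zhou: Larsen wins 9–4.
Larsen–Singh: Singh 7–6.
Zhou–Singh: Singh 8–5.
Every nominee loses at least once (Novak loses to Chen; Chen loses to Kaur; Kaur loses to Larsen; Larsen loses to Singh; Zhou loses to Kaur; Singh loses to Kaur). The majority relation contains the cycle Kaur > Singh > Larsen > Kaur, so there is no Condorcet winner.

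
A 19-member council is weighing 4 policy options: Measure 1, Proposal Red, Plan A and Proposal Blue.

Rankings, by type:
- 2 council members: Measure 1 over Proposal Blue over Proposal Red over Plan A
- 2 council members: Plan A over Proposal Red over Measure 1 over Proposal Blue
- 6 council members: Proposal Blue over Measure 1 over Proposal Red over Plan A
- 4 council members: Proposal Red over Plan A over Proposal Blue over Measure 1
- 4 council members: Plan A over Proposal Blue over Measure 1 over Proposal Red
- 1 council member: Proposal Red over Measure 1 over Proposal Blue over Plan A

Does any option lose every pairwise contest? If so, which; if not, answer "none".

none

Head-to-head results (19 council members):
Measure 1 vs Proposal Red: 12 to 7, Measure 1.
Measure 1 vs Plan A: Plan A wins 10–9.
Measure 1 vs Proposal Blue: Proposal Blue wins 14–5.
Proposal Red vs Plan A: Proposal Red, 13–6.
Proposal Red–Proposal Blue: Proposal Blue 12–7.
Plan A vs Proposal Blue: Plan A is ranked higher on 2+4+4 = 10 ballots, Proposal Blue on 9. Plan A wins 10–9.
No option is winless: Measure 1 beats Proposal Red; Proposal Red beats Plan A; Plan A beats Measure 1; Proposal Blue beats Measure 1. There is no Condorcet loser.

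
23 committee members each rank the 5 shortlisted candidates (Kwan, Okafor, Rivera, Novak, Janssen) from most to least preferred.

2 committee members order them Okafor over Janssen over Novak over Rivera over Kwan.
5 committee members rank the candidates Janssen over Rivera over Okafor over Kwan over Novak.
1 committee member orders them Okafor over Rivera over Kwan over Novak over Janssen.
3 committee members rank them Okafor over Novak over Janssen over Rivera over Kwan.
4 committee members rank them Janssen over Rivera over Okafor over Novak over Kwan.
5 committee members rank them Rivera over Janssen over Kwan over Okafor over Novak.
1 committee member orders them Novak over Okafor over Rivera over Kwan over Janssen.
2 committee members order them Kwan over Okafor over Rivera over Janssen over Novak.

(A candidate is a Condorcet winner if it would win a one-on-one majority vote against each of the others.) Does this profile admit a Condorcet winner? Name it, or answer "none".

Janssen

Pairwise majorities:
Kwan vs Okafor: Okafor, 16–7.
Kwan vs Rivera: Rivera, 21–2.
Kwan vs Novak: Kwan, 13–10.
Kwan vs Janssen: 4 to 19, Janssen.
Okafor vs Rivera: Okafor preferred on 2+1+3+1+2 = 9 ballots; Rivera wins 14–9.
Okafor vs Novak: Okafor is ranked higher on 22 ballots, Novak on 1. Okafor wins 22–1.
Okafor vs Janssen: Okafor preferred on 2+1+3+1+2 = 9 ballots; Janssen wins 14–9.
Rivera–Novak: Rivera 17–6.
Rivera vs Janssen: Janssen, 14–9.
Novak vs Janssen: Janssen wins 18–5.
Janssen beats each of Kwan, Okafor, Rivera, Novak — Janssen is the Condorcet winner.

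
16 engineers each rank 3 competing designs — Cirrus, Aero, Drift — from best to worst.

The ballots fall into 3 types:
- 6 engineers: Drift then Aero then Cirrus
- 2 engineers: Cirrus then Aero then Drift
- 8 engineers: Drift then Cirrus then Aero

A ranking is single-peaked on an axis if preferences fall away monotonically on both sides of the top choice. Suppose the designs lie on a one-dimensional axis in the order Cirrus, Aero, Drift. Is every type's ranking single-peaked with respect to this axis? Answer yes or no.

no

Axis positions: Cirrus=1, Aero=2, Drift=3.
Type 1 (peak Drift at position 3): ranking walks positions 3-2-1, expanding outward from the peak — single-peaked.
Type 2 (peak Cirrus at position 1): ranking walks positions 1-2-3, expanding outward from the peak — single-peaked.
Type 3: ranking walks positions 3-1-2; Cirrus is ranked above Aero even though Aero lies between Cirrus and the peak Drift on the axis — preferences dip and rise again. Not single-peaked.
Type 3 violates single-peakedness, so the profile is not single-peaked on this axis.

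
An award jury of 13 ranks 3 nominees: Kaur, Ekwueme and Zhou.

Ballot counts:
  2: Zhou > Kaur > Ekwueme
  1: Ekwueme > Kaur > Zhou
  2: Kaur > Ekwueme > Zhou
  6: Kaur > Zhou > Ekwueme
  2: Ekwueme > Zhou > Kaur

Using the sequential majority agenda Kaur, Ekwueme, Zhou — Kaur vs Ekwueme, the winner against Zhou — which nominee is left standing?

Kaur

Round 1: Kaur vs Ekwueme — 10–3, Kaur advances.
Round 2: Kaur vs Zhou — 9–4, Kaur advances.
Kaur survives the agenda.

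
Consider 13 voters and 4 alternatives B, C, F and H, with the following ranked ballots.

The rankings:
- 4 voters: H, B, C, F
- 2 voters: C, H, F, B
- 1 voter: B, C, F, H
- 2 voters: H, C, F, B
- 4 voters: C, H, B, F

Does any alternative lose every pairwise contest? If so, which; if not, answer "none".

Head-to-head results (13 voters):
B–C: C 8–5.
B vs F: B, 9–4.
B vs H: B is ranked higher on 1 ballot, H on 12. H wins 12–1.
C vs F: 13 to 0, C.
C vs H: C is ranked higher on 2+1+4 = 7 ballots, H on 6. C wins 7–6.
F vs H: H wins 12–1.
F loses to every other alternative — it is the Condorcet loser.

F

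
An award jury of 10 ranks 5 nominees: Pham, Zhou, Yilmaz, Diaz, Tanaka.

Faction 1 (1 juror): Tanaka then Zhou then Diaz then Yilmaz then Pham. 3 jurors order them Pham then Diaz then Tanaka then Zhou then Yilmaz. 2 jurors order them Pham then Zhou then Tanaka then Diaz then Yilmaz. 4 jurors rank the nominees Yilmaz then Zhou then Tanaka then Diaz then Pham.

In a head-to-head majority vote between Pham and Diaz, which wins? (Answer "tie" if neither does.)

Ballots ranking Pham above Diaz: 3 + 2 = 5.
Ballots ranking Diaz above Pham: 10 − 5 = 5.
5–5: the pair ties.

tie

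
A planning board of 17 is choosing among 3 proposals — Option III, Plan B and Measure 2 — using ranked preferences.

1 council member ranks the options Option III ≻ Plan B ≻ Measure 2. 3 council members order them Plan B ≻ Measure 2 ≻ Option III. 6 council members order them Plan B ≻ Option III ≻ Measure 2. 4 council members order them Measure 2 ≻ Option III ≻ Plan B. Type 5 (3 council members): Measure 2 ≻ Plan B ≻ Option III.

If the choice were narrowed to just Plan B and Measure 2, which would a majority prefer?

Ballots ranking Plan B above Measure 2: 1 + 3 + 6 = 10.
Ballots ranking Measure 2 above Plan B: 17 − 10 = 7.
Plan B wins the head-to-head 10–7.

Plan B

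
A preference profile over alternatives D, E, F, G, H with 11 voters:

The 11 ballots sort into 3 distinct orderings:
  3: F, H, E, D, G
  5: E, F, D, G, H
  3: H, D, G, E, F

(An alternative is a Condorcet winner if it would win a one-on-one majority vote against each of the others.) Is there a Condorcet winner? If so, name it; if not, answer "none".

none

Head-to-head results (11 voters):
D vs E: 3 for D, 8 for E — E by 8–3.
D vs F: D preferred on 3 ballots; F wins 8–3.
D vs G: 11 to 0, D.
D vs H: D preferred on 5 ballots; H wins 6–5.
E vs F: E is ranked higher on 5+3 = 8 ballots, F on 3. E wins 8–3.
E vs G: E preferred on 3+5 = 8 ballots; E wins 8–3.
E vs H: 5 for E, 6 for H — H by 6–5.
F vs G: 8 to 3, F.
F vs H: 8 to 3, F.
G vs H: 5 for G, 6 for H — H by 6–5.
Each alternative drops at least one matchup (D loses to E; E loses to H; F loses to E; G loses to D; H loses to F); the cycle E → F → H → E rules out a Condorcet winner.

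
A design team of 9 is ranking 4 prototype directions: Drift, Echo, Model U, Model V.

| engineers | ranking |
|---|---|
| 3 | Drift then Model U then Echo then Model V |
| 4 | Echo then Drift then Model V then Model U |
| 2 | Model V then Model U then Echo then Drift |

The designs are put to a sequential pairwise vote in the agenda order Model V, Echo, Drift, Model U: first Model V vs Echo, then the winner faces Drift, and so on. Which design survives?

Model U

Round 1: Model V vs Echo — 2–7, Echo advances.
Round 2: Echo vs Drift — 6–3, Echo advances.
Round 3: Echo vs Model U — 4–5, Model U advances.
The agenda winner is Model U.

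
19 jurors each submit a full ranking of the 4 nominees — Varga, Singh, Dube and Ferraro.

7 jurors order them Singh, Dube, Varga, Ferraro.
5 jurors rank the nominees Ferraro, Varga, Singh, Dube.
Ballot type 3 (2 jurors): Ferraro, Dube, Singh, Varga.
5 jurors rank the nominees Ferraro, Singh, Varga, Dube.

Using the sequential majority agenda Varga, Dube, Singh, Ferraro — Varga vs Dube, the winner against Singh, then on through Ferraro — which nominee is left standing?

Round 1: Varga vs Dube — 10–9, Varga advances.
Round 2: Varga vs Singh — 5–14, Singh advances.
Round 3: Singh vs Ferraro — 7–12, Ferraro advances.
The agenda winner is Ferraro.

Ferraro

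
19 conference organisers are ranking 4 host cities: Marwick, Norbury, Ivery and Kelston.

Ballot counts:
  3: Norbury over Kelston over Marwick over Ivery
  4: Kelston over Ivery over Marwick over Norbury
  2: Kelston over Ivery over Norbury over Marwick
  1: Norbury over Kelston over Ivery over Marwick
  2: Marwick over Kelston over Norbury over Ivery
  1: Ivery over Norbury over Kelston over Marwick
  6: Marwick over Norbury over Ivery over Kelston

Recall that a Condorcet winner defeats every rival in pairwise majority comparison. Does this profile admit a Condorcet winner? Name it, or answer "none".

none

Check each pair by majority over 19 ballots:
Marwick vs Norbury: Marwick, 12–7.
Marwick–Ivery: Marwick 11–8.
Marwick vs Kelston: Kelston wins 11–8.
Norbury vs Ivery: Norbury, 12–7.
Norbury–Kelston: Norbury 11–8.
Ivery vs Kelston: Kelston, 12–7.
Every city loses at least once (Marwick loses to Kelston; Norbury loses to Marwick; Ivery loses to Marwick; Kelston loses to Norbury). The majority relation contains the cycle Marwick beats Norbury beats Kelston beats Marwick, so there is no Condorcet winner.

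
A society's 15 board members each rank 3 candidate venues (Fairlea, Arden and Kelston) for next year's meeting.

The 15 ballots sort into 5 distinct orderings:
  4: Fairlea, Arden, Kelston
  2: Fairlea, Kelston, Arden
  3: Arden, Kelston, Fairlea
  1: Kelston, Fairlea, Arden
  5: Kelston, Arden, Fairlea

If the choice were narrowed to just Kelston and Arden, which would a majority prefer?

Kelston

Ballots ranking Kelston above Arden: 2 + 1 + 5 = 8.
Ballots ranking Arden above Kelston: 15 − 8 = 7.
Kelston wins the head-to-head 8–7.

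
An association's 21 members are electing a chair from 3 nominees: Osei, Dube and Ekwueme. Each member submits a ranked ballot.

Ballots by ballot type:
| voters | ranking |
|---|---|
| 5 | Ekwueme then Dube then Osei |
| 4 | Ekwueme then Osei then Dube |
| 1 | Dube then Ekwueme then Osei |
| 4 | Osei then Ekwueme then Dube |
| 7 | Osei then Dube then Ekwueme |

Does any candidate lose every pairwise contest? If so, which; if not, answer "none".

Dube

Pairwise majorities:
Osei vs Dube: Osei preferred on 4+4+7 = 15 ballots; Osei wins 15–6.
Osei vs Ekwueme: 4+7 = 11 for Osei, 10 for Ekwueme — Osei by 11–10.
Dube vs Ekwueme: Ekwueme, 13–8.
Only Dube has no wins; Dube is the Condorcet loser.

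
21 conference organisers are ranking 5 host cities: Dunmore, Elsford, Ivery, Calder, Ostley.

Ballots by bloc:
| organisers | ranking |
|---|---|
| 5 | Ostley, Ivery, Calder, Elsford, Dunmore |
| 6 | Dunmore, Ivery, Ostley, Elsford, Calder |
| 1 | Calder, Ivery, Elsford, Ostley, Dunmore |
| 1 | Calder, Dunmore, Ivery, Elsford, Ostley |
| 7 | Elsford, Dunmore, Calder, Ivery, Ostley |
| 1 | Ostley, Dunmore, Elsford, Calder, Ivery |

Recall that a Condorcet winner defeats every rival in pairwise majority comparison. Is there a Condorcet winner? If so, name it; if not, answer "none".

none

Pairwise majorities:
Dunmore vs Elsford: Elsford, 13–8.
Dunmore vs Ivery: Dunmore wins 15–6.
Dunmore–Calder: Dunmore 14–7.
Dunmore–Ostley: Dunmore 14–7.
Elsford–Ivery: Ivery 13–8.
Elsford–Calder: Elsford 14–7.
Elsford–Ostley: Ostley 12–9.
Ivery vs Calder: Ivery, 11–10.
Ivery vs Ostley: Ivery wins 15–6.
Calder vs Ostley: Ostley, 12–9.
Each city drops at least one matchup (Dunmore loses to Elsford; Elsford loses to Ivery; Ivery loses to Dunmore; Calder loses to Dunmore; Ostley loses to Dunmore); the cycle Dunmore beats Ivery beats Elsford beats Dunmore rules out a Condorcet winner.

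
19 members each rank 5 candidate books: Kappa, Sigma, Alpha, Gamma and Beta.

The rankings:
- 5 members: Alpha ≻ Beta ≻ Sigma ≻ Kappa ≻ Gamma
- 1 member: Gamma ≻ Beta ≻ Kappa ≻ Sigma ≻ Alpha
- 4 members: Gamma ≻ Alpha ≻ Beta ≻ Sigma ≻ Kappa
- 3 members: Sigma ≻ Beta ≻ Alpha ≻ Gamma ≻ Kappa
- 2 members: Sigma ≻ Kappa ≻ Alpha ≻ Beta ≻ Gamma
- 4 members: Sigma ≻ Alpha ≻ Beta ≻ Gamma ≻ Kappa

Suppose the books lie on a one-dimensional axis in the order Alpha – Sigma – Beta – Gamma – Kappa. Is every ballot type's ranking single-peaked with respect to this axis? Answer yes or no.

no

Axis positions: Alpha=1, Sigma=2, Beta=3, Gamma=4, Kappa=5.
Ballot type 1: ranking walks positions 1-3-2-5-4; Beta is ranked above Sigma even though Sigma lies between Beta and the peak Alpha on the axis — preferences dip and rise again. Not single-peaked.
Ballot type 2 (peak Gamma at position 4): ranking walks positions 4-3-5-2-1, expanding outward from the peak — single-peaked.
Ballot type 3: ranking walks positions 4-1-3-2-5; Alpha is ranked above Beta even though Beta lies between Alpha and the peak Gamma on the axis — preferences dip and rise again. Not single-peaked.
Ballot type 4 (peak Sigma at position 2): ranking walks positions 2-3-1-4-5, expanding outward from the peak — single-peaked.
Ballot type 5: ranking walks positions 2-5-1-3-4; Kappa is ranked above Beta even though Beta lies between Kappa and the peak Sigma on the axis — preferences dip and rise again. Not single-peaked.
Ballot type 6 (peak Sigma at position 2): ranking walks positions 2-1-3-4-5, expanding outward from the peak — single-peaked.
Ballot type 1 violates single-peakedness, so the profile is not single-peaked on this axis.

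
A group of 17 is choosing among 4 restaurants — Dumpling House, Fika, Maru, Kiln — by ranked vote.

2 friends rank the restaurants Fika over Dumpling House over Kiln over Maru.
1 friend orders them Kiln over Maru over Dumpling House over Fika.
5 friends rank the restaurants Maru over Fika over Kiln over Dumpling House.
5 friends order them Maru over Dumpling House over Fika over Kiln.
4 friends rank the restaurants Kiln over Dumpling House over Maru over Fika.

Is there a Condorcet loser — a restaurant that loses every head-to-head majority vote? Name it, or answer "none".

none

Head-to-head results (17 friends):
Dumpling House–Fika: Dumpling House 10–7.
Dumpling House vs Maru: Dumpling House is ranked higher on 2+4 = 6 ballots, Maru on 11. Maru wins 11–6.
Dumpling House vs Kiln: Kiln, 10–7.
Fika vs Maru: 2 for Fika, 15 for Maru — Maru by 15–2.
Fika vs Kiln: Fika, 12–5.
Maru vs Kiln: 5+5 = 10 for Maru, 7 for Kiln — Maru by 10–7.
Each restaurant has at least one pairwise win (Dumpling House beats Fika; Fika beats Kiln; Maru beats Dumpling House; Kiln beats Dumpling House) — no Condorcet loser.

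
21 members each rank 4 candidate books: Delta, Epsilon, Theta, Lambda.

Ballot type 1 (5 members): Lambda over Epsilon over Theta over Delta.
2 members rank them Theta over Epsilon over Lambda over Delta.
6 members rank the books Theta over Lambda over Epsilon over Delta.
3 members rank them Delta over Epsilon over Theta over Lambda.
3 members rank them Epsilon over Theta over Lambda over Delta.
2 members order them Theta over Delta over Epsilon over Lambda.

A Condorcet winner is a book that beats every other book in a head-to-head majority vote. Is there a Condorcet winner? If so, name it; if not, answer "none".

Pairwise majorities:
Delta vs Epsilon: 3+2 = 5 for Delta, 16 for Epsilon — Epsilon by 16–5.
Delta vs Theta: 3 for Delta, 18 for Theta — Theta by 18–3.
Delta–Lambda: Lambda 16–5.
Epsilon vs Theta: 11 to 10, Epsilon.
Epsilon vs Lambda: Lambda, 11–10.
Theta vs Lambda: 16 to 5, Theta.
No book is unbeaten: Delta loses to Epsilon; Epsilon loses to Lambda; Theta loses to Epsilon; Lambda loses to Theta. In particular Epsilon → Theta → Lambda → Epsilon is a majority cycle — no Condorcet winner exists.

none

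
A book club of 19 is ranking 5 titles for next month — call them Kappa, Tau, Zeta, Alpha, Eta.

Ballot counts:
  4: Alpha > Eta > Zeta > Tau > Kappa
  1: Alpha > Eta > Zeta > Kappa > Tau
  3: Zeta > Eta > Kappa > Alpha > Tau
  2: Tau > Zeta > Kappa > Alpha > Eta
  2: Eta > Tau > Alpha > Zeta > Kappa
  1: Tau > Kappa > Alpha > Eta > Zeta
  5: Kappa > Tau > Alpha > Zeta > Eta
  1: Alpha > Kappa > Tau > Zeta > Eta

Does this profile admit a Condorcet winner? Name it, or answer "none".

Head-to-head results (19 members):
Kappa vs Tau: Kappa, 10–9.
Kappa–Zeta: Zeta 12–7.
Kappa vs Alpha: Kappa, 11–8.
Kappa vs Eta: Eta wins 10–9.
Tau–Zeta: Tau 11–8.
Tau vs Alpha: Tau, 10–9.
Tau–Eta: Eta 10–9.
Zeta vs Alpha: Alpha, 14–5.
Zeta vs Eta: Zeta wins 11–8.
Alpha–Eta: Alpha 14–5.
Each book drops at least one matchup (Kappa loses to Zeta; Tau loses to Kappa; Zeta loses to Tau; Alpha loses to Kappa; Eta loses to Zeta); the cycle Kappa > Tau > Zeta > Kappa rules out a Condorcet winner.

none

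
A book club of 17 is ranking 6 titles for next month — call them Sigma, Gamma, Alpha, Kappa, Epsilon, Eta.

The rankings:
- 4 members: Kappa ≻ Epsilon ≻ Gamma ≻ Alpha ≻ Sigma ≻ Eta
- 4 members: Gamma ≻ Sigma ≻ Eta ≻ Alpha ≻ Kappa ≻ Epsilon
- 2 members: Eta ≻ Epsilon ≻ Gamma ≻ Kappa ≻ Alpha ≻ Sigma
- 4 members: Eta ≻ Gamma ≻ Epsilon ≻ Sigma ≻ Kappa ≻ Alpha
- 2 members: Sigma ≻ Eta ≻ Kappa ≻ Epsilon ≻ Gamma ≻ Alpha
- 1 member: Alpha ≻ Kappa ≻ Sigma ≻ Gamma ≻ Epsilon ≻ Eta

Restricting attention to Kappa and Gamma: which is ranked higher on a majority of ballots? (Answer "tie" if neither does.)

Ballots ranking Kappa above Gamma: 4 + 2 + 1 = 7.
Ballots ranking Gamma above Kappa: 17 − 7 = 10.
Gamma wins the head-to-head 10–7.

Gamma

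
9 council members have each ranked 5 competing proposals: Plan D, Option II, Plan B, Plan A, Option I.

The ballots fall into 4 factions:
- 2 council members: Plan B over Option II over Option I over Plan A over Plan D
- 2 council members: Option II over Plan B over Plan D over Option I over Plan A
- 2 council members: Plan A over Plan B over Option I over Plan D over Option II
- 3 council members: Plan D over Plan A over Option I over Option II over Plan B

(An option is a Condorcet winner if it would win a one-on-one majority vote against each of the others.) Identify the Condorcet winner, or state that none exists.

Check each pair by majority over 9 ballots:
Plan D vs Option II: Plan D wins 5–4.
Plan D vs Plan B: Plan B wins 6–3.
Plan D–Plan A: Plan D 5–4.
Plan D vs Option I: Plan D, 5–4.
Option II vs Plan B: Option II, 5–4.
Option II vs Plan A: Plan A, 5–4.
Option II–Option I: Option I 5–4.
Plan B vs Plan A: Plan A wins 5–4.
Plan B–Option I: Plan B 6–3.
Plan A vs Option I: Plan A, 5–4.
Each option drops at least one matchup (Plan D loses to Plan B; Option II loses to Plan D; Plan B loses to Option II; Plan A loses to Plan D; Option I loses to Plan D); the cycle Plan D > Option II > Plan B > Plan D rules out a Condorcet winner.

none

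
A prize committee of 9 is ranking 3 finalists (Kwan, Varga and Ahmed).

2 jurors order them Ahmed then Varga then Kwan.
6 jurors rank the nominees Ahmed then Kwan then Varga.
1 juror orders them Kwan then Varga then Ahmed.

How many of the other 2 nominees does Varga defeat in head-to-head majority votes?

0

Varga against each rival (9 jurors):
Varga–Kwan: Kwan 7–2.
Varga vs Ahmed: Varga preferred on 1 ballot; Ahmed wins 8–1.
Varga beats no one; loses to Kwan, Ahmed — 0 pairwise wins.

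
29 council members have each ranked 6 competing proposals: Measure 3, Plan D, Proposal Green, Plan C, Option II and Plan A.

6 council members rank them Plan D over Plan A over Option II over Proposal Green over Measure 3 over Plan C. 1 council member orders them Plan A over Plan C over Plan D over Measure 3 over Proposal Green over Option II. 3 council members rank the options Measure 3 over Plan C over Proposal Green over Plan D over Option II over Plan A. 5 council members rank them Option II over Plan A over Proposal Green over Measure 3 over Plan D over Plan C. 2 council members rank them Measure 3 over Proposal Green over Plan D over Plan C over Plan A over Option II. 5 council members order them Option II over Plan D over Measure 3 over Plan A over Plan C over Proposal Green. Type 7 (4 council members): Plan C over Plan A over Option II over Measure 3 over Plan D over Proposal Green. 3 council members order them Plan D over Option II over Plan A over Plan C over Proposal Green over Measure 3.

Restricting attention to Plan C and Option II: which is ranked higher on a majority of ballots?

Option II

Ballots ranking Plan C above Option II: 1 + 3 + 2 + 4 = 10.
Ballots ranking Option II above Plan C: 29 − 10 = 19.
Option II wins the head-to-head 19–10.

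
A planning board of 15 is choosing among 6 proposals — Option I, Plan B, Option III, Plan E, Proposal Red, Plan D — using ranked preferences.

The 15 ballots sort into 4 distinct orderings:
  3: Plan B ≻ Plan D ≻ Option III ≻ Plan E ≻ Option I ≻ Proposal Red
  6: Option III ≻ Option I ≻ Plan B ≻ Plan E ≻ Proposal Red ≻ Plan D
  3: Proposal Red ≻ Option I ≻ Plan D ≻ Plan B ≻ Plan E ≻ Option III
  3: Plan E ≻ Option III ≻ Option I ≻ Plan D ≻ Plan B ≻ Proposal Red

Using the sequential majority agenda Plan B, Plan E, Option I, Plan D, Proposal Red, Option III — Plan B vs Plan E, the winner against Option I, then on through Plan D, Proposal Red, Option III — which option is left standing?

Option III

Round 1: Plan B vs Plan E — 12–3, Plan B advances.
Round 2: Plan B vs Option I — 3–12, Option I advances.
Round 3: Option I vs Plan D — 12–3, Option I advances.
Round 4: Option I vs Proposal Red — 12–3, Option I advances.
Round 5: Option I vs Option III — 3–12, Option III advances.
The agenda winner is Option III.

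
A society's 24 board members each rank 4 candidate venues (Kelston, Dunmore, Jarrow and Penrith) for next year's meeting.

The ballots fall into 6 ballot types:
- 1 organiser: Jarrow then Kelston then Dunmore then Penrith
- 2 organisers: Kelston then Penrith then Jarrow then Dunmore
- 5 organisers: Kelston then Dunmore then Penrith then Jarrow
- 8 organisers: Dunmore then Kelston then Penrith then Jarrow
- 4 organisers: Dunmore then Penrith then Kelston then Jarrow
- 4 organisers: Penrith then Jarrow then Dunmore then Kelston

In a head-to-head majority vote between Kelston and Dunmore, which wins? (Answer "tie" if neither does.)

Ballots ranking Kelston above Dunmore: 1 + 2 + 5 = 8.
Ballots ranking Dunmore above Kelston: 24 − 8 = 16.
Dunmore wins the head-to-head 16–8.

Dunmore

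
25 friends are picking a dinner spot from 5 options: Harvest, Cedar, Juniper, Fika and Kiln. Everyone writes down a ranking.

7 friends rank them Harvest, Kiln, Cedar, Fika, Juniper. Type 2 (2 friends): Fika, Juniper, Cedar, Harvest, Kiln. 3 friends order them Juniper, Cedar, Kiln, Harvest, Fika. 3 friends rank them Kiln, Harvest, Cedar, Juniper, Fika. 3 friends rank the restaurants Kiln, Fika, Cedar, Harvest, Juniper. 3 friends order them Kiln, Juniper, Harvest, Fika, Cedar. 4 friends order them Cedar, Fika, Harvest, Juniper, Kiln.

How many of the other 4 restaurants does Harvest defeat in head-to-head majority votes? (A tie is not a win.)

4

Harvest against each rival (25 friends):
Harvest vs Cedar: Harvest preferred on 7+3+3 = 13 ballots; Harvest wins 13–12.
Harvest vs Juniper: Harvest is ranked higher on 7+3+3+4 = 17 ballots, Juniper on 8. Harvest wins 17–8.
Harvest vs Fika: Harvest, 16–9.
Harvest vs Kiln: 13 to 12, Harvest.
Harvest beats Cedar, Juniper, Fika, Kiln — 4 pairwise wins.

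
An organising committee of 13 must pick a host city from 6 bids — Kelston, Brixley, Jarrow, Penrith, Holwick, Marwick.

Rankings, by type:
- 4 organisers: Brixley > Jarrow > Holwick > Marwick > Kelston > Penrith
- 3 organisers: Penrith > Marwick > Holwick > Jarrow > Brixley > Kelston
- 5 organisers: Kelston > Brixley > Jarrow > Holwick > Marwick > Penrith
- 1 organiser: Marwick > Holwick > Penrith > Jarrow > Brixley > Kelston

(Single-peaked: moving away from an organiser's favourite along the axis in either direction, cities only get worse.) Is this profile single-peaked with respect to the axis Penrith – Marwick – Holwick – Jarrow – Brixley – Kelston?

yes

Axis positions: Penrith=1, Marwick=2, Holwick=3, Jarrow=4, Brixley=5, Kelston=6.
Type 1 (peak Brixley at position 5): ranking walks positions 5-4-3-2-6-1, expanding outward from the peak — single-peaked.
Type 2 (peak Penrith at position 1): ranking walks positions 1-2-3-4-5-6, expanding outward from the peak — single-peaked.
Type 3 (peak Kelston at position 6): ranking walks positions 6-5-4-3-2-1, expanding outward from the peak — single-peaked.
Type 4 (peak Marwick at position 2): ranking walks positions 2-3-1-4-5-6, expanding outward from the peak — single-peaked.
Every ranking is single-peaked on this axis.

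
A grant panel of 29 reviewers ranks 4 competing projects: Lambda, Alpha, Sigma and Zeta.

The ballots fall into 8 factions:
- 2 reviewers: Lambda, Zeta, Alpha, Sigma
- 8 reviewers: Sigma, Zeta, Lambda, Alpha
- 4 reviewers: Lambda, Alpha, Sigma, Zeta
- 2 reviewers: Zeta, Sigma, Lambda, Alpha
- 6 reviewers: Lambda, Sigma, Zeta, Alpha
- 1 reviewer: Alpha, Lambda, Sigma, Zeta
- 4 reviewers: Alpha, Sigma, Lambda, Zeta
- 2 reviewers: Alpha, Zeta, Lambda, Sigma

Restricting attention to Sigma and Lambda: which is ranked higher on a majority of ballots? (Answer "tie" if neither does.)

Ballots ranking Sigma above Lambda: 8 + 2 + 4 = 14.
Ballots ranking Lambda above Sigma: 29 − 14 = 15.
Lambda wins the head-to-head 15–14.

Lambda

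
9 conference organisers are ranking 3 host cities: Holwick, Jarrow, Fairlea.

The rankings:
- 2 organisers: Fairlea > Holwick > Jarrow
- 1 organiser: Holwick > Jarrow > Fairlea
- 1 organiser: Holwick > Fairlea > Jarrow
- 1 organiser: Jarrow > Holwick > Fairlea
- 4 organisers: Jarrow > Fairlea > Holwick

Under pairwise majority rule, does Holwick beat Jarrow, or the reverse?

Jarrow

Ballots ranking Holwick above Jarrow: 2 + 1 + 1 = 4.
Ballots ranking Jarrow above Holwick: 9 − 4 = 5.
Jarrow wins the head-to-head 5–4.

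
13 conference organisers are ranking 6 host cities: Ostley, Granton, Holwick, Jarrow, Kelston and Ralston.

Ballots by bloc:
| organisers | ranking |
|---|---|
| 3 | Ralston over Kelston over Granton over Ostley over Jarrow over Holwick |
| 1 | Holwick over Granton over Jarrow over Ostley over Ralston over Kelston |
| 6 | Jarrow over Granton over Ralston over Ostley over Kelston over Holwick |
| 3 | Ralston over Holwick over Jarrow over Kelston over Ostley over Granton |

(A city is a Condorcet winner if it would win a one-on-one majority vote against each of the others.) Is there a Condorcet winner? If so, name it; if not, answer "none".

Check each pair by majority over 13 ballots:
Ostley vs Granton: Granton wins 10–3.
Ostley vs Holwick: Ostley, 9–4.
Ostley vs Jarrow: Jarrow wins 10–3.
Ostley vs Kelston: Ostley, 7–6.
Ostley vs Ralston: Ralston, 12–1.
Granton vs Holwick: Granton, 9–4.
Granton vs Jarrow: Jarrow, 9–4.
Granton–Kelston: Granton 7–6.
Granton–Ralston: Granton 7–6.
Holwick vs Jarrow: Jarrow, 9–4.
Holwick–Kelston: Kelston 9–4.
Holwick vs Ralston: Ralston wins 12–1.
Jarrow vs Kelston: Jarrow wins 10–3.
Jarrow vs Ralston: Jarrow wins 7–6.
Kelston vs Ralston: Ralston wins 13–0.
Jarrow beats each of Ostley, Granton, Holwick, Kelston, Ralston — Jarrow is the Condorcet winner.

Jarrow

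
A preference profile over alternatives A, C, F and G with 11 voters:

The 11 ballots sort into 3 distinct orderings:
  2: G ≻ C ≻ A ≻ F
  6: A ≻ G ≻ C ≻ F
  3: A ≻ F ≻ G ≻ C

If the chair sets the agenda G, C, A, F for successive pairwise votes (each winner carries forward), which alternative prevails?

Round 1: G vs C — 11–0, G advances.
Round 2: G vs A — 2–9, A advances.
Round 3: A vs F — 11–0, A advances.
The agenda winner is A.

A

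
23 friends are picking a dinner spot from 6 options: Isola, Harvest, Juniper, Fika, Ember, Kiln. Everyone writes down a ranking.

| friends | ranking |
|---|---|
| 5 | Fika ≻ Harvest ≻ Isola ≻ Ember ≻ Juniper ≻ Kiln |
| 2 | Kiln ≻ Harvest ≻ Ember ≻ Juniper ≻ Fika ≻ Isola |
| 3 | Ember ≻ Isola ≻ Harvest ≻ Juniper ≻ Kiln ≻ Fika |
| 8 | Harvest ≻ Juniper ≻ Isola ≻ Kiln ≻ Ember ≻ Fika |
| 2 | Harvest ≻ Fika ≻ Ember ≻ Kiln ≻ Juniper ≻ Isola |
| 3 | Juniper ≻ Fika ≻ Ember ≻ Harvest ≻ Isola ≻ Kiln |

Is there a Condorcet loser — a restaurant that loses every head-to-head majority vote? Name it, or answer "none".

Head-to-head results (23 friends):
Isola vs Harvest: Isola preferred on 3 ballots; Harvest wins 20–3.
Isola vs Juniper: Isola is ranked higher on 5+3 = 8 ballots, Juniper on 15. Juniper wins 15–8.
Isola–Fika: Fika 12–11.
Isola vs Ember: 13 to 10, Isola.
Isola vs Kiln: Isola wins 19–4.
Harvest vs Juniper: 5+2+3+8+2 = 20 for Harvest, 3 for Juniper — Harvest by 20–3.
Harvest–Fika: Harvest 15–8.
Harvest–Ember: Harvest 17–6.
Harvest vs Kiln: Harvest wins 21–2.
Juniper vs Fika: Juniper preferred on 2+3+8+3 = 16 ballots; Juniper wins 16–7.
Juniper vs Ember: Ember, 12–11.
Juniper vs Kiln: Juniper wins 19–4.
Fika vs Ember: Ember, 13–10.
Fika vs Kiln: Fika preferred on 5+2+3 = 10 ballots; Kiln wins 13–10.
Ember vs Kiln: Ember wins 13–10.
Each restaurant has at least one pairwise win (Isola beats Ember; Harvest beats Isola; Juniper beats Isola; Fika beats Isola; Ember beats Juniper; Kiln beats Fika) — no Condorcet loser.

none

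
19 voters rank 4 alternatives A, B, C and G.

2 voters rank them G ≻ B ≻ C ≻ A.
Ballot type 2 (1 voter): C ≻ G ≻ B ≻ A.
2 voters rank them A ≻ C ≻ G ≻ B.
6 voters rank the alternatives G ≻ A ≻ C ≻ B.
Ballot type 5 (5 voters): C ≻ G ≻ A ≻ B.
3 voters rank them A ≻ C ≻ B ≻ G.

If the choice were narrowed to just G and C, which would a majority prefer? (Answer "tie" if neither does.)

Ballots ranking G above C: 2 + 6 = 8.
Ballots ranking C above G: 19 − 8 = 11.
C wins the head-to-head 11–8.

C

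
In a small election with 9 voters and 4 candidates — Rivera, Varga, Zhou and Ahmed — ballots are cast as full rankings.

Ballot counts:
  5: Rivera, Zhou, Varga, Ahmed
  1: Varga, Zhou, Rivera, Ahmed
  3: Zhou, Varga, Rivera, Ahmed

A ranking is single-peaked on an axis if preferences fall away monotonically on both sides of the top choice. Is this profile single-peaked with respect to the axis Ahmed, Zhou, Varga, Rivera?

Axis positions: Ahmed=1, Zhou=2, Varga=3, Rivera=4.
Faction 1: ranking walks positions 4-2-3-1; Zhou is ranked above Varga even though Varga lies between Zhou and the peak Rivera on the axis — preferences dip and rise again. Not single-peaked.
Faction 2 (peak Varga at position 3): ranking walks positions 3-2-4-1, expanding outward from the peak — single-peaked.
Faction 3 (peak Zhou at position 2): ranking walks positions 2-3-4-1, expanding outward from the peak — single-peaked.
Faction 1 violates single-peakedness, so the profile is not single-peaked on this axis.

no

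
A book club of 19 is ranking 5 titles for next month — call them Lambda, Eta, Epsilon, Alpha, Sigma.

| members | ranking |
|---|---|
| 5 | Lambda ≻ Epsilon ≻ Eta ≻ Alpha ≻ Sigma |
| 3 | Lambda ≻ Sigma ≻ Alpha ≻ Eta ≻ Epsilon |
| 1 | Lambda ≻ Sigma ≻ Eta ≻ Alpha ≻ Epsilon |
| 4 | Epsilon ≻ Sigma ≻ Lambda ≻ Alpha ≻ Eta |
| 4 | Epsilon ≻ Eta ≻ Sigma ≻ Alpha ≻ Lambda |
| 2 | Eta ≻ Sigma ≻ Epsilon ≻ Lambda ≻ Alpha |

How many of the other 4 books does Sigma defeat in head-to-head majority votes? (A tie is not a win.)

2

Sigma against each rival (19 members):
Sigma vs Lambda: Sigma, 10–9.
Sigma–Eta: Eta 11–8.
Sigma vs Epsilon: Sigma is ranked higher on 3+1+2 = 6 ballots, Epsilon on 13. Epsilon wins 13–6.
Sigma vs Alpha: Sigma is ranked higher on 3+1+4+4+2 = 14 ballots, Alpha on 5. Sigma wins 14–5.
Sigma beats Lambda, Alpha; loses to Eta, Epsilon — 2 pairwise wins.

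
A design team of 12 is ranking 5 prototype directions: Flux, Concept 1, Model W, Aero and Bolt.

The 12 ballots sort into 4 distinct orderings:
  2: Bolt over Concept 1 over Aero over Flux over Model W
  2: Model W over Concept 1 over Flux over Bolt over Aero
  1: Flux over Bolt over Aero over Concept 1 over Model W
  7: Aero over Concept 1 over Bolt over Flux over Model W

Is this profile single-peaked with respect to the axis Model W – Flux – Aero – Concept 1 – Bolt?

no

Axis positions: Model W=1, Flux=2, Aero=3, Concept 1=4, Bolt=5.
Group 1 (peak Bolt at position 5): ranking walks positions 5-4-3-2-1, expanding outward from the peak — single-peaked.
Group 2: ranking walks positions 1-4-2-5-3; Concept 1 is ranked above Flux even though Flux lies between Concept 1 and the peak Model W on the axis — preferences dip and rise again. Not single-peaked.
Group 3: ranking walks positions 2-5-3-4-1; Bolt is ranked above Aero even though Aero lies between Bolt and the peak Flux on the axis — preferences dip and rise again. Not single-peaked.
Group 4 (peak Aero at position 3): ranking walks positions 3-4-5-2-1, expanding outward from the peak — single-peaked.
Group 2 violates single-peakedness, so the profile is not single-peaked on this axis.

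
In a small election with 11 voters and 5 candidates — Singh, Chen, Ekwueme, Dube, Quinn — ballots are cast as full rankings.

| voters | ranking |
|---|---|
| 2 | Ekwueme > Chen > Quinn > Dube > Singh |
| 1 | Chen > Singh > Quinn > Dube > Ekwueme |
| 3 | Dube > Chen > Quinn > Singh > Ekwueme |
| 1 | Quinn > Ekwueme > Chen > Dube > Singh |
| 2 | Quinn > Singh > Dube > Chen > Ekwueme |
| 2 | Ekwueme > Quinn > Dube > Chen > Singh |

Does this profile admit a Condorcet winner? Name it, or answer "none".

Check each pair by majority over 11 ballots:
Singh vs Chen: 2 to 9, Chen.
Singh vs Ekwueme: Singh is ranked higher on 1+3+2 = 6 ballots, Ekwueme on 5. Singh wins 6–5.
Singh vs Dube: Singh preferred on 1+2 = 3 ballots; Dube wins 8–3.
Singh vs Quinn: Singh preferred on 1 ballot; Quinn wins 10–1.
Chen vs Ekwueme: 1+3+2 = 6 for Chen, 5 for Ekwueme — Chen by 6–5.
Chen vs Dube: Chen preferred on 2+1+1 = 4 ballots; Dube wins 7–4.
Chen vs Quinn: 2+1+3 = 6 for Chen, 5 for Quinn — Chen by 6–5.
Ekwueme vs Dube: 5 to 6, Dube.
Ekwueme vs Quinn: 2+2 = 4 for Ekwueme, 7 for Quinn — Quinn by 7–4.
Dube vs Quinn: 3 for Dube, 8 for Quinn — Quinn by 8–3.
No candidate is unbeaten: Singh loses to Chen; Chen loses to Dube; Ekwueme loses to Singh; Dube loses to Quinn; Quinn loses to Chen. In particular Chen beats Quinn beats Dube beats Chen is a majority cycle — no Condorcet winner exists.

none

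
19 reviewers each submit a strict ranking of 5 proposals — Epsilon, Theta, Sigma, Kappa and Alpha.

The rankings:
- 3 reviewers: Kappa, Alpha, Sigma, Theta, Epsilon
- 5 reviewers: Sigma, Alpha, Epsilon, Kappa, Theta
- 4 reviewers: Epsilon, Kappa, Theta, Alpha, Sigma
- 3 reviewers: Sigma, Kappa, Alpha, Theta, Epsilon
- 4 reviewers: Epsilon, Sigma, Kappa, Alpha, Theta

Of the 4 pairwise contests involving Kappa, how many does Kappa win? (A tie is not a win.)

2

Kappa against each rival (19 reviewers):
Kappa vs Epsilon: Epsilon, 13–6.
Kappa vs Theta: Kappa is ranked higher on 3+5+4+3+4 = 19 ballots, Theta on 0. Kappa wins 19–0.
Kappa vs Sigma: Kappa preferred on 3+4 = 7 ballots; Sigma wins 12–7.
Kappa vs Alpha: Kappa is ranked higher on 3+4+3+4 = 14 ballots, Alpha on 5. Kappa wins 14–5.
Kappa beats Theta, Alpha; loses to Epsilon, Sigma — 2 pairwise wins.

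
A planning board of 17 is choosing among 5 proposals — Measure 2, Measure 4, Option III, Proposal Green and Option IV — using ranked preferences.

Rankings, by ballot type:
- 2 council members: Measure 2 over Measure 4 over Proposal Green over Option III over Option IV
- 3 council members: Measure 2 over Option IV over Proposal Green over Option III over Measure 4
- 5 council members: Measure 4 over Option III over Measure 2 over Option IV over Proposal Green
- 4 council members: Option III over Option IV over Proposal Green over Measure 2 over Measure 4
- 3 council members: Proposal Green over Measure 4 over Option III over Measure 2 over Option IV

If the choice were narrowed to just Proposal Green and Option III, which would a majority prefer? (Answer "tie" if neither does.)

Ballots ranking Proposal Green above Option III: 2 + 3 + 3 = 8.
Ballots ranking Option III above Proposal Green: 17 − 8 = 9.
Option III wins the head-to-head 9–8.

Option III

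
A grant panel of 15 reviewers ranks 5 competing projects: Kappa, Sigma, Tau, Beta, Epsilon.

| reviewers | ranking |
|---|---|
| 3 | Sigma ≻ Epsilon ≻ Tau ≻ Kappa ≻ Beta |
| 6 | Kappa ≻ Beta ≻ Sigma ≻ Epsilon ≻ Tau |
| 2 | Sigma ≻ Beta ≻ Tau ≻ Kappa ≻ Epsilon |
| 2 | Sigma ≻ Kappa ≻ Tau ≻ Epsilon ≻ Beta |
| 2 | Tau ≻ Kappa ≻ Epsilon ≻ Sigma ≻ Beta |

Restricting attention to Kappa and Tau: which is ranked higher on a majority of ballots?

Ballots ranking Kappa above Tau: 6 + 2 = 8.
Ballots ranking Tau above Kappa: 15 − 8 = 7.
Kappa wins the head-to-head 8–7.

Kappa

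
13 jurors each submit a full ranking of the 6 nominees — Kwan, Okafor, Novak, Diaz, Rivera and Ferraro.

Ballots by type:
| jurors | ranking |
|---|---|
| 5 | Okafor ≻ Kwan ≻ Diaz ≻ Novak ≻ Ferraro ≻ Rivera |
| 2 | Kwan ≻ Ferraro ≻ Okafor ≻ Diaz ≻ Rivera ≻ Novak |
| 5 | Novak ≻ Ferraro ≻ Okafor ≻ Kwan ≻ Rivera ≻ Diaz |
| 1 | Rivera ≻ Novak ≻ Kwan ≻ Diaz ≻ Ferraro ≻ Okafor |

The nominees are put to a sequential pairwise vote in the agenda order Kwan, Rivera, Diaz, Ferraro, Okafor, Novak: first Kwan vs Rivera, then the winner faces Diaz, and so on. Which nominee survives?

Okafor

Round 1: Kwan vs Rivera — 12–1, Kwan advances.
Round 2: Kwan vs Diaz — 13–0, Kwan advances.
Round 3: Kwan vs Ferraro — 8–5, Kwan advances.
Round 4: Kwan vs Okafor — 3–10, Okafor advances.
Round 5: Okafor vs Novak — 7–6, Okafor advances.
Okafor survives the agenda.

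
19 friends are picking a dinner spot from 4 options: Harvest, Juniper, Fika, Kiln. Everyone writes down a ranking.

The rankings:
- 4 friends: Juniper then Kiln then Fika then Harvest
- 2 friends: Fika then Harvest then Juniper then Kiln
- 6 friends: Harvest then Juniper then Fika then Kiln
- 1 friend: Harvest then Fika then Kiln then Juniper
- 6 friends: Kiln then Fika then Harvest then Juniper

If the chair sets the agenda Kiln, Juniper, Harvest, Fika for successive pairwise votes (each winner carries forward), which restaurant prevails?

Round 1: Kiln vs Juniper — 7–12, Juniper advances.
Round 2: Juniper vs Harvest — 4–15, Harvest advances.
Round 3: Harvest vs Fika — 7–12, Fika advances.
The agenda winner is Fika.

Fika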